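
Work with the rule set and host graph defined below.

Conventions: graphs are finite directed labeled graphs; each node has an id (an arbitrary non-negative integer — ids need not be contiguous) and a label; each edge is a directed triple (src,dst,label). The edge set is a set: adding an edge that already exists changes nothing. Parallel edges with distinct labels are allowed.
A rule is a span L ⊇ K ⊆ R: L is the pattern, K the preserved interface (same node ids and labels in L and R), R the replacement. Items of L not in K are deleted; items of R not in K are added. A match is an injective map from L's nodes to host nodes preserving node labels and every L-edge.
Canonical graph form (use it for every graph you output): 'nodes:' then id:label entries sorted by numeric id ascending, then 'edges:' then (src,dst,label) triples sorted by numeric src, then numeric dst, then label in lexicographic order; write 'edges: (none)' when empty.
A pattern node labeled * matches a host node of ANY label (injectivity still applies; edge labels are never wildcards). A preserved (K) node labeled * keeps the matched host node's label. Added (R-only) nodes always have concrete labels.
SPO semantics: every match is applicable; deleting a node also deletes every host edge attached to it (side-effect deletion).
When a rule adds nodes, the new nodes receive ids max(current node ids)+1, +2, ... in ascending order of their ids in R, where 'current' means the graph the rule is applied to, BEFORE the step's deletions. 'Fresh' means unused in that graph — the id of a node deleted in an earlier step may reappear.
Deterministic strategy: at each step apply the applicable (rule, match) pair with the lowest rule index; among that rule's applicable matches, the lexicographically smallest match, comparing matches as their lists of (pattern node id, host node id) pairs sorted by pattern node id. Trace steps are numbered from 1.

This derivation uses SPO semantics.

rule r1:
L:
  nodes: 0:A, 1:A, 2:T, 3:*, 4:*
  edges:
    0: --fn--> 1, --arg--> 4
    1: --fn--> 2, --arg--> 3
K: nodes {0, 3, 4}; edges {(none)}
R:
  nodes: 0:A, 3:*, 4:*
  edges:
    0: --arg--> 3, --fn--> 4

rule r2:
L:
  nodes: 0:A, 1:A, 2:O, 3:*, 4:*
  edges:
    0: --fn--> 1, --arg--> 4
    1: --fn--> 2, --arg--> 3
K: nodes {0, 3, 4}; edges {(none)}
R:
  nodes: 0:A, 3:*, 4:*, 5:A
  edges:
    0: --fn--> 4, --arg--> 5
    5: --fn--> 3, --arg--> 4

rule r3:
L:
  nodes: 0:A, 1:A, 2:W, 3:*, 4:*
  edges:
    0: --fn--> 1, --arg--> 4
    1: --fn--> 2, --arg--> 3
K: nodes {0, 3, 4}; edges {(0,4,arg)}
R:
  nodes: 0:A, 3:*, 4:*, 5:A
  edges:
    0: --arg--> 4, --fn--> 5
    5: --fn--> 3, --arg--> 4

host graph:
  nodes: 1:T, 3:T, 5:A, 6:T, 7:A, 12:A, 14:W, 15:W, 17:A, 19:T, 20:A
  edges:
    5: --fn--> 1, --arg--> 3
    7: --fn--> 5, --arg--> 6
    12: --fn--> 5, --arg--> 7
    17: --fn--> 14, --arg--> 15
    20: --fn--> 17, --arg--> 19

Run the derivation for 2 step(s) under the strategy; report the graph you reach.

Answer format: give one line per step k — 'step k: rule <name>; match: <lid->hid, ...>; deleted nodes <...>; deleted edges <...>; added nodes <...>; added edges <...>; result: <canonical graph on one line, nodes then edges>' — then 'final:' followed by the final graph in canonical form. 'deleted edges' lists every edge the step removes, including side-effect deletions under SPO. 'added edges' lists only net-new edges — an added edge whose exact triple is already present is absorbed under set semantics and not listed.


step 1: rule r1; match: 0->7, 1->5, 2->1, 3->3, 4->6; deleted nodes 1, 5; deleted edges (5,1,fn); (5,3,arg); (7,5,fn); (7,6,arg); (12,5,fn); added nodes (none); added edges (7,3,arg); (7,6,fn); result: nodes: 3:T, 6:T, 7:A, 12:A, 14:W, 15:W, 17:A, 19:T, 20:A edges: (7,3,arg); (7,6,fn); (12,7,arg); (17,14,fn); (17,15,arg); (20,17,fn); (20,19,arg)
step 2: rule r3; match: 0->20, 1->17, 2->14, 3->15, 4->19; deleted nodes 14, 17; deleted edges (17,14,fn); (17,15,arg); (20,17,fn); added nodes 21; added edges (20,21,fn); (21,15,fn); (21,19,arg); result: nodes: 3:T, 6:T, 7:A, 12:A, 15:W, 19:T, 20:A, 21:A edges: (7,3,arg); (7,6,fn); (12,7,arg); (20,19,arg); (20,21,fn); (21,15,fn); (21,19,arg)
final:
nodes: 3:T, 6:T, 7:A, 12:A, 15:W, 19:T, 20:A, 21:A
edges: (7,3,arg); (7,6,fn); (12,7,arg); (20,19,arg); (20,21,fn); (21,15,fn); (21,19,arg)


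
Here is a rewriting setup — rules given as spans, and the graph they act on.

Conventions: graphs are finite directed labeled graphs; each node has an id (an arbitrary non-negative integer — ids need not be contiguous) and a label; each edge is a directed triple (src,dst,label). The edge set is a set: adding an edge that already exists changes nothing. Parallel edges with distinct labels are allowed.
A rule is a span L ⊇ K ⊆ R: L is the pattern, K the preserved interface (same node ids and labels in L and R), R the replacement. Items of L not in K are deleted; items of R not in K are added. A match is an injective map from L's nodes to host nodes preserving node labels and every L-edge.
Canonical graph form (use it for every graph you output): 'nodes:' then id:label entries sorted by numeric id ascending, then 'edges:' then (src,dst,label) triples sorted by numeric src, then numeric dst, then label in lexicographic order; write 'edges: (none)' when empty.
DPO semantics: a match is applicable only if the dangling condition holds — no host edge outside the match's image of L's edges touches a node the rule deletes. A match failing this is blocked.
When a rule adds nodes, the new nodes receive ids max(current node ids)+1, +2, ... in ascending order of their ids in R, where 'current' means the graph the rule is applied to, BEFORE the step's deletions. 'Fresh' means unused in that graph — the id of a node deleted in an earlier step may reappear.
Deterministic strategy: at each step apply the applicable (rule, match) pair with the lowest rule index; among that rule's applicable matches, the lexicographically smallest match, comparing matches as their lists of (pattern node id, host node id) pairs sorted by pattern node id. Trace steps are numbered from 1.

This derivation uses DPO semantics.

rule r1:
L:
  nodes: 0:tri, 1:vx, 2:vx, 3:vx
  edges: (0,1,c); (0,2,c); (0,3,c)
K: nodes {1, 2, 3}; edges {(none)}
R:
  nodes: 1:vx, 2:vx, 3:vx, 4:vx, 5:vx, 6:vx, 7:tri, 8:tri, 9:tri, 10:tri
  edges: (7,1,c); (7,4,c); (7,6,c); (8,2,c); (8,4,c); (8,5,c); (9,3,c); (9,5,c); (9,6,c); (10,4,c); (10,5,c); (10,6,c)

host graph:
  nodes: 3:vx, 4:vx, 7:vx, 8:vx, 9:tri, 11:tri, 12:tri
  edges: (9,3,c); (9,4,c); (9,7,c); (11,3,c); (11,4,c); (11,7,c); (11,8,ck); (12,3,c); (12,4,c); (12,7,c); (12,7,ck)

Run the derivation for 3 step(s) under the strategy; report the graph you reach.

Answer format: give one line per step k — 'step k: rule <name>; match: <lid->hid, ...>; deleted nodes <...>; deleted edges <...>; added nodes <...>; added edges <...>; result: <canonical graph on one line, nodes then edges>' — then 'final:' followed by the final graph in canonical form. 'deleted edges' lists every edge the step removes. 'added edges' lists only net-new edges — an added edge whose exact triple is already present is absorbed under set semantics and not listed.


step 1: rule r1; match: 0->9, 1->3, 2->4, 3->7; deleted nodes 9; deleted edges (9,3,c); (9,4,c); (9,7,c); added nodes 13, 14, 15, 16, 17, 18, 19; added edges (16,3,c); (16,13,c); (16,15,c); (17,4,c); (17,13,c); (17,14,c); (18,7,c); (18,14,c); (18,15,c); (19,13,c); (19,14,c); (19,15,c); result: nodes: 3:vx, 4:vx, 7:vx, 8:vx, 11:tri, 12:tri, 13:vx, 14:vx, 15:vx, 16:tri, 17:tri, 18:tri, 19:tri edges: (11,3,c); (11,4,c); (11,7,c); (11,8,ck); (12,3,c); (12,4,c); (12,7,c); (12,7,ck); (16,3,c); (16,13,c); (16,15,c); (17,4,c); (17,13,c); (17,14,c); (18,7,c); (18,14,c); (18,15,c); (19,13,c); (19,14,c); (19,15,c)
step 2: rule r1; match: 0->16, 1->3, 2->13, 3->15; deleted nodes 16; deleted edges (16,3,c); (16,13,c); (16,15,c); added nodes 20, 21, 22, 23, 24, 25, 26; added edges (23,3,c); (23,20,c); (23,22,c); (24,13,c); (24,20,c); (24,21,c); (25,15,c); (25,21,c); (25,22,c); (26,20,c); (26,21,c); (26,22,c); result: nodes: 3:vx, 4:vx, 7:vx, 8:vx, 11:tri, 12:tri, 13:vx, 14:vx, 15:vx, 17:tri, 18:tri, 19:tri, 20:vx, 21:vx, 22:vx, 23:tri, 24:tri, 25:tri, 26:tri edges: (11,3,c); (11,4,c); (11,7,c); (11,8,ck); (12,3,c); (12,4,c); (12,7,c); (12,7,ck); (17,4,c); (17,13,c); (17,14,c); (18,7,c); (18,14,c); (18,15,c); (19,13,c); (19,14,c); (19,15,c); (23,3,c); (23,20,c); (23,22,c); (24,13,c); (24,20,c); (24,21,c); (25,15,c); (25,21,c); (25,22,c); (26,20,c); (26,21,c); (26,22,c)
step 3: rule r1; match: 0->17, 1->4, 2->13, 3->14; deleted nodes 17; deleted edges (17,4,c); (17,13,c); (17,14,c); added nodes 27, 28, 29, 30, 31, 32, 33; added edges (30,4,c); (30,27,c); (30,29,c); (31,13,c); (31,27,c); (31,28,c); (32,14,c); (32,28,c); (32,29,c); (33,27,c); (33,28,c); (33,29,c); result: nodes: 3:vx, 4:vx, 7:vx, 8:vx, 11:tri, 12:tri, 13:vx, 14:vx, 15:vx, 18:tri, 19:tri, 20:vx, 21:vx, 22:vx, 23:tri, 24:tri, 25:tri, 26:tri, 27:vx, 28:vx, 29:vx, 30:tri, 31:tri, 32:tri, 33:tri edges: (11,3,c); (11,4,c); (11,7,c); (11,8,ck); (12,3,c); (12,4,c); (12,7,c); (12,7,ck); (18,7,c); (18,14,c); (18,15,c); (19,13,c); (19,14,c); (19,15,c); (23,3,c); (23,20,c); (23,22,c); (24,13,c); (24,20,c); (24,21,c); (25,15,c); (25,21,c); (25,22,c); (26,20,c); (26,21,c); (26,22,c); (30,4,c); (30,27,c); (30,29,c); (31,13,c); (31,27,c); (31,28,c); (32,14,c); (32,28,c); (32,29,c); (33,27,c); (33,28,c); (33,29,c)
final:
nodes: 3:vx, 4:vx, 7:vx, 8:vx, 11:tri, 12:tri, 13:vx, 14:vx, 15:vx, 18:tri, 19:tri, 20:vx, 21:vx, 22:vx, 23:tri, 24:tri, 25:tri, 26:tri, 27:vx, 28:vx, 29:vx, 30:tri, 31:tri, 32:tri, 33:tri
edges: (11,3,c); (11,4,c); (11,7,c); (11,8,ck); (12,3,c); (12,4,c); (12,7,c); (12,7,ck); (18,7,c); (18,14,c); (18,15,c); (19,13,c); (19,14,c); (19,15,c); (23,3,c); (23,20,c); (23,22,c); (24,13,c); (24,20,c); (24,21,c); (25,15,c); (25,21,c); (25,22,c); (26,20,c); (26,21,c); (26,22,c); (30,4,c); (30,27,c); (30,29,c); (31,13,c); (31,27,c); (31,28,c); (32,14,c); (32,28,c); (32,29,c); (33,27,c); (33,28,c); (33,29,c)


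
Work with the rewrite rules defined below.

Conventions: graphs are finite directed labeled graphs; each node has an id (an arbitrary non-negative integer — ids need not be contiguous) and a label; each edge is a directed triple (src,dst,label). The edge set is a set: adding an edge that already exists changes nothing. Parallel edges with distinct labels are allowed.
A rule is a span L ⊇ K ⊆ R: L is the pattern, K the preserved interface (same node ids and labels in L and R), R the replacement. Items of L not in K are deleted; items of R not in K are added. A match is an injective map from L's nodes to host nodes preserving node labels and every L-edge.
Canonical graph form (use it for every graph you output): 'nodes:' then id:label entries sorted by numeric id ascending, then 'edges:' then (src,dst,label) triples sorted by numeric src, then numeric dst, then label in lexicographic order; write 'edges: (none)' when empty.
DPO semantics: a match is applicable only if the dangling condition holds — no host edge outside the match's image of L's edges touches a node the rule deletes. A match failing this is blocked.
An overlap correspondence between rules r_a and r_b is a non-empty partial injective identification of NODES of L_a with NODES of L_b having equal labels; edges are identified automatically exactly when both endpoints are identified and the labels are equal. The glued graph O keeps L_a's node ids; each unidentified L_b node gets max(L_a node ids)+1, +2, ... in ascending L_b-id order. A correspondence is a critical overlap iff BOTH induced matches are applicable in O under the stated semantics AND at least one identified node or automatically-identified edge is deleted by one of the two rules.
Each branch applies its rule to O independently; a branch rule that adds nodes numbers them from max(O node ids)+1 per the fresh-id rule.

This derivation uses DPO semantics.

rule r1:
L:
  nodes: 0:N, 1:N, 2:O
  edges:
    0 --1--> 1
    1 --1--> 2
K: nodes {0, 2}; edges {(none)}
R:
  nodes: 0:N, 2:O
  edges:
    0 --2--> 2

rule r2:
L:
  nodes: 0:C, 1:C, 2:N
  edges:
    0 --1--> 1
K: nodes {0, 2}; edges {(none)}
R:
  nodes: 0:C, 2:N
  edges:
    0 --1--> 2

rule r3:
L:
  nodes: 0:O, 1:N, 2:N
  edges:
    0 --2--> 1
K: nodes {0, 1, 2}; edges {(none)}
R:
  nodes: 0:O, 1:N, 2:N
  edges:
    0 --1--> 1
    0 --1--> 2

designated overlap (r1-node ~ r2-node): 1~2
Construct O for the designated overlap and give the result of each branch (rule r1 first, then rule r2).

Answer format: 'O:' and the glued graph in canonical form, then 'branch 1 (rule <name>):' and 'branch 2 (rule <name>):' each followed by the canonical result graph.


O:
nodes: 0:N, 1:N, 2:O, 3:C, 4:C
edges: (0,1,1); (1,2,1); (3,4,1)
branch 1 (rule r1):
nodes: 0:N, 2:O, 3:C, 4:C
edges: (0,2,2); (3,4,1)
branch 2 (rule r2):
nodes: 0:N, 1:N, 2:O, 3:C
edges: (0,1,1); (1,2,1); (3,1,1)


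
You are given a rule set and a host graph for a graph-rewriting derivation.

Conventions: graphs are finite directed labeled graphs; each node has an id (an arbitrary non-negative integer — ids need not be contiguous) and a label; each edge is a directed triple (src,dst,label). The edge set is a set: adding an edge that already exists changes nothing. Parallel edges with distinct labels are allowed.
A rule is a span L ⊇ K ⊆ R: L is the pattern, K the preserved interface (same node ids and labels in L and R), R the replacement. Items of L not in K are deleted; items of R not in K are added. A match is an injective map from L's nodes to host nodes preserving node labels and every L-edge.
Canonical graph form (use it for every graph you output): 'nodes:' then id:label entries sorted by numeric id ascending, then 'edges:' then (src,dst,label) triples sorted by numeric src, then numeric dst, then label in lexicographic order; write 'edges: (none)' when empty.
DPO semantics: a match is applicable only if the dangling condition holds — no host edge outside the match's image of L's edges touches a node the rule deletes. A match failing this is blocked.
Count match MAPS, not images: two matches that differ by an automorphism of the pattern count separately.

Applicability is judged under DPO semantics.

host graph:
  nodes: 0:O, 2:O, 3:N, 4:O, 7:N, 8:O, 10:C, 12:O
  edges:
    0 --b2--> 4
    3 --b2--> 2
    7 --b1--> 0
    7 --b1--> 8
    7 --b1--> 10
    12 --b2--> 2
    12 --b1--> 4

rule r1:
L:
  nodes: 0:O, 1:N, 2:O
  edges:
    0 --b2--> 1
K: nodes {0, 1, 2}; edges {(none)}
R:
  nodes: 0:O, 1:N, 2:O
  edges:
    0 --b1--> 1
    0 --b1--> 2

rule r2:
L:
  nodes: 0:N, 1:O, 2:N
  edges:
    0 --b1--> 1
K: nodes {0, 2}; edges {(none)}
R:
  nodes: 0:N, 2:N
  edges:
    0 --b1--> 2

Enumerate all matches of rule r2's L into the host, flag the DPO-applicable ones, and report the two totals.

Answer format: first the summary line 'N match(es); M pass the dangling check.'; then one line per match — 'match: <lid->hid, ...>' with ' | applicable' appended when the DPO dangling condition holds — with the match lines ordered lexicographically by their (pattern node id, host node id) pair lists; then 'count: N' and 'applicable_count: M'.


2 match(es); 1 pass the dangling check.
match: 0->7, 1->0, 2->3
match: 0->7, 1->8, 2->3 | applicable
count: 2
applicable_count: 1


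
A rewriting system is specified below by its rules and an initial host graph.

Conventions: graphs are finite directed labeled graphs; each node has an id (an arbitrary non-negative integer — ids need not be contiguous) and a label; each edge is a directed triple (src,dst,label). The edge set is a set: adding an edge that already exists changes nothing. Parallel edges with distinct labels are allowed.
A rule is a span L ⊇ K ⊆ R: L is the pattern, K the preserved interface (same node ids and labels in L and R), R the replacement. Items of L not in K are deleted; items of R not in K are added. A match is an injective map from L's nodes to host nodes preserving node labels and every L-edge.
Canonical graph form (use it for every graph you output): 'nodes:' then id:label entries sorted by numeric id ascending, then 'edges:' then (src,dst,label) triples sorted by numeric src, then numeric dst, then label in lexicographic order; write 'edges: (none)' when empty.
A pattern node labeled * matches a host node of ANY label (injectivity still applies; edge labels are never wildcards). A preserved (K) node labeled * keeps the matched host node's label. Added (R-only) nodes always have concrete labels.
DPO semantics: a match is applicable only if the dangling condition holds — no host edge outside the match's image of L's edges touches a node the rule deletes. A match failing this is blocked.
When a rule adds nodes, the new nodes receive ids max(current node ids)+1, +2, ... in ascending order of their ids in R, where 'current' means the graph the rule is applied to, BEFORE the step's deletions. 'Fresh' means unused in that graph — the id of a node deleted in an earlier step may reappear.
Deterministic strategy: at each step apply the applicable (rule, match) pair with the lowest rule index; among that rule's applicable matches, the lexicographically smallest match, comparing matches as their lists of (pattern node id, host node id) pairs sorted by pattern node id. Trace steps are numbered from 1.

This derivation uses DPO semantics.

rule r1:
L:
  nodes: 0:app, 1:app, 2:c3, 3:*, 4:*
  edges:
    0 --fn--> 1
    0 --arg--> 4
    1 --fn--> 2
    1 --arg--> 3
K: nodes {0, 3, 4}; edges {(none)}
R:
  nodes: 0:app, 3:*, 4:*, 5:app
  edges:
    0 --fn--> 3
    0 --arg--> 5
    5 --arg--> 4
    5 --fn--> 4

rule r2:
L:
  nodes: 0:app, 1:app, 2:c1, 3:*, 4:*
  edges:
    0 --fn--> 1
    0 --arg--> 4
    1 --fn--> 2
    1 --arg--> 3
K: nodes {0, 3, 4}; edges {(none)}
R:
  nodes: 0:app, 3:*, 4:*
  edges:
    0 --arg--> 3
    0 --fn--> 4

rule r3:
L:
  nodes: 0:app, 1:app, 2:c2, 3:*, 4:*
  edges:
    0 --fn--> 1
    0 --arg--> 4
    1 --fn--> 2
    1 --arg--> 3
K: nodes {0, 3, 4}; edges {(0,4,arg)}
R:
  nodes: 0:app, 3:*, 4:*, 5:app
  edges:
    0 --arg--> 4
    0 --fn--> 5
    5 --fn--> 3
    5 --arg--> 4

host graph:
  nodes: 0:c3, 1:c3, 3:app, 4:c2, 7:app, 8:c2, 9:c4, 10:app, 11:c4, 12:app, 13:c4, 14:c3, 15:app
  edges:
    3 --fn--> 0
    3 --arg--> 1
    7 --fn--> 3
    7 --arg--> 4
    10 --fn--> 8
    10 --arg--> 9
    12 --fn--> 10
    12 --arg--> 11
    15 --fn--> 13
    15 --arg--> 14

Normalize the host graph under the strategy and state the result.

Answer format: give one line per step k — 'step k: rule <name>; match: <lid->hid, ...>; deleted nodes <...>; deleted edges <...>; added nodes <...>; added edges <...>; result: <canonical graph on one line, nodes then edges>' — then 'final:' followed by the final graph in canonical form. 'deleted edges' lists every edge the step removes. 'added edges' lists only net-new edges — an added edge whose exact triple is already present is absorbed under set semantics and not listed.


step 1: rule r1; match: 0->7, 1->3, 2->0, 3->1, 4->4; deleted nodes 0, 3; deleted edges (3,0,fn); (3,1,arg); (7,3,fn); (7,4,arg); added nodes 16; added edges (7,1,fn); (7,16,arg); (16,4,arg); (16,4,fn); result: nodes: 1:c3, 4:c2, 7:app, 8:c2, 9:c4, 10:app, 11:c4, 12:app, 13:c4, 14:c3, 15:app, 16:app edges: (7,1,fn); (7,16,arg); (10,8,fn); (10,9,arg); (12,10,fn); (12,11,arg); (15,13,fn); (15,14,arg); (16,4,arg); (16,4,fn)
step 2: rule r3; match: 0->12, 1->10, 2->8, 3->9, 4->11; deleted nodes 8, 10; deleted edges (10,8,fn); (10,9,arg); (12,10,fn); added nodes 17; added edges (12,17,fn); (17,9,fn); (17,11,arg); result: nodes: 1:c3, 4:c2, 7:app, 9:c4, 11:c4, 12:app, 13:c4, 14:c3, 15:app, 16:app, 17:app edges: (7,1,fn); (7,16,arg); (12,11,arg); (12,17,fn); (15,13,fn); (15,14,arg); (16,4,arg); (16,4,fn); (17,9,fn); (17,11,arg)
final:
nodes: 1:c3, 4:c2, 7:app, 9:c4, 11:c4, 12:app, 13:c4, 14:c3, 15:app, 16:app, 17:app
edges: (7,1,fn); (7,16,arg); (12,11,arg); (12,17,fn); (15,13,fn); (15,14,arg); (16,4,arg); (16,4,fn); (17,9,fn); (17,11,arg)


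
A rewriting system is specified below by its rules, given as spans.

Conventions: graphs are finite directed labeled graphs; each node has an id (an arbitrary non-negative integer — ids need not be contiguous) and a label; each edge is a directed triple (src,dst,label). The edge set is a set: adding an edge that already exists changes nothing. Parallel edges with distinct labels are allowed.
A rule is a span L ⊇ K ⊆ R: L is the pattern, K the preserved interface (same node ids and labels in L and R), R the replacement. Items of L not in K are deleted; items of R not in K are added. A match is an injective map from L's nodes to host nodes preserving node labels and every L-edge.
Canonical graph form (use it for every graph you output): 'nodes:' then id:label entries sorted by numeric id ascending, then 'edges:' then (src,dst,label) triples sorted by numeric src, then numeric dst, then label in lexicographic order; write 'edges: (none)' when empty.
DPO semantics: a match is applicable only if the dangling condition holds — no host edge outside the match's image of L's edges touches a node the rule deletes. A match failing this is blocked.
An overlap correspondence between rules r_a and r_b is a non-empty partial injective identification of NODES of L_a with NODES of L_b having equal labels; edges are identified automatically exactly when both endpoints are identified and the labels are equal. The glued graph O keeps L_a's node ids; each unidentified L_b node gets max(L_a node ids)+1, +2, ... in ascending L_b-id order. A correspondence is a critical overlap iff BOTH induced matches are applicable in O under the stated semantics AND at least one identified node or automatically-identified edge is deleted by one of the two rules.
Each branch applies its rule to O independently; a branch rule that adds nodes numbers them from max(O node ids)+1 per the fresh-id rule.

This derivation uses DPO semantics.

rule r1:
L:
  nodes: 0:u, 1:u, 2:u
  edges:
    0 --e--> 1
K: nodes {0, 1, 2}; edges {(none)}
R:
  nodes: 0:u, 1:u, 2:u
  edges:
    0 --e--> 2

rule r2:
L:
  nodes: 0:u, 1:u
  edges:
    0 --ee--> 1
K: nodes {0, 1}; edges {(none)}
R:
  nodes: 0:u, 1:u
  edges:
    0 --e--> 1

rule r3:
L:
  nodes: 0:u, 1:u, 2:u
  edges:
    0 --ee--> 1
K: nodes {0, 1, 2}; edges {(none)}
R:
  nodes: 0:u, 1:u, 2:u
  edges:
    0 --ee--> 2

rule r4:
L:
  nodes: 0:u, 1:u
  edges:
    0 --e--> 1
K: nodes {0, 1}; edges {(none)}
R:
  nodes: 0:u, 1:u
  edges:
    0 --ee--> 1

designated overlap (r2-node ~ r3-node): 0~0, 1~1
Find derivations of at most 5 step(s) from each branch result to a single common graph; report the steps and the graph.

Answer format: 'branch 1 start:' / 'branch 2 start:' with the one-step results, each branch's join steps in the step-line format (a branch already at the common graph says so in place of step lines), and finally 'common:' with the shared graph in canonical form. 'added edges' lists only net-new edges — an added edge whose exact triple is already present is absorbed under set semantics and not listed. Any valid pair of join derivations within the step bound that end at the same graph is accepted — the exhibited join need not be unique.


branch 1 start:
nodes: 0:u, 1:u, 2:u
edges: (0,1,e)
branch 2 start:
nodes: 0:u, 1:u, 2:u
edges: (0,2,ee)
branch 1 step 1: rule r4; match: 0->0, 1->1; deleted nodes (none); deleted edges (0,1,e); added nodes (none); added edges (0,1,ee); result: nodes: 0:u, 1:u, 2:u edges: (0,1,ee)
branch 2 step 1: rule r3; match: 0->0, 1->2, 2->1; deleted nodes (none); deleted edges (0,2,ee); added nodes (none); added edges (0,1,ee); result: nodes: 0:u, 1:u, 2:u edges: (0,1,ee)
common:
nodes: 0:u, 1:u, 2:u
edges: (0,1,ee)


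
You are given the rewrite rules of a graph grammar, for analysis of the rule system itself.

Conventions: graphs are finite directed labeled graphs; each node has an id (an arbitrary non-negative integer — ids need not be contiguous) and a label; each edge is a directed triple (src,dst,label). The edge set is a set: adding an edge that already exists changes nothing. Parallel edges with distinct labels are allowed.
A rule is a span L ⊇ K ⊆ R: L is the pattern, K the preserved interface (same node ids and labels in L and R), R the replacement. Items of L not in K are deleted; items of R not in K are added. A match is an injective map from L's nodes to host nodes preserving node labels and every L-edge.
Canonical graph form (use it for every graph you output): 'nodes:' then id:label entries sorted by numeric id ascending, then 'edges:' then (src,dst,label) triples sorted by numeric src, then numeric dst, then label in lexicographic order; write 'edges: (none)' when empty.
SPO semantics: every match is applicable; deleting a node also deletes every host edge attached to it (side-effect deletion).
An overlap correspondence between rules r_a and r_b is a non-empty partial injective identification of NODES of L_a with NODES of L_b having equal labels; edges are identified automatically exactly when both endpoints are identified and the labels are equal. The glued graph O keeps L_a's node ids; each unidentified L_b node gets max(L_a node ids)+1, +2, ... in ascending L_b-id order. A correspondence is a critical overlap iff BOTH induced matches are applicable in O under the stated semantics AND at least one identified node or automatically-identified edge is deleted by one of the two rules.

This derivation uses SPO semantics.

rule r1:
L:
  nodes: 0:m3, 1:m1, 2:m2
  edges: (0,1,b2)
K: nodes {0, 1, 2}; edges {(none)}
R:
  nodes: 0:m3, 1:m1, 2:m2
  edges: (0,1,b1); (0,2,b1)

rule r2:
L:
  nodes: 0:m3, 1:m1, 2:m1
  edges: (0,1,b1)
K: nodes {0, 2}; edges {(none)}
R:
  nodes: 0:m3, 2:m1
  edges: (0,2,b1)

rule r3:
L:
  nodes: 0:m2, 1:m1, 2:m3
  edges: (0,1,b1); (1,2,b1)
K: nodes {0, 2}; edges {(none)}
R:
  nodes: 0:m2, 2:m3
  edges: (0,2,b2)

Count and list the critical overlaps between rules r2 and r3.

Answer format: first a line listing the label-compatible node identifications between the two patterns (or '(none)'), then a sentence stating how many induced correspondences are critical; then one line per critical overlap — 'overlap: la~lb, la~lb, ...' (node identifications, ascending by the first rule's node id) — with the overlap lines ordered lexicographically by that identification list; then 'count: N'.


label-compatible node identifications between L(r2) and L(r3): 0~2, 1~1, 2~1
4 of the induced correspondences are critical overlaps of r2 and r3.
overlap: 0~2, 1~1
overlap: 0~2, 2~1
overlap: 1~1
overlap: 2~1
count: 4


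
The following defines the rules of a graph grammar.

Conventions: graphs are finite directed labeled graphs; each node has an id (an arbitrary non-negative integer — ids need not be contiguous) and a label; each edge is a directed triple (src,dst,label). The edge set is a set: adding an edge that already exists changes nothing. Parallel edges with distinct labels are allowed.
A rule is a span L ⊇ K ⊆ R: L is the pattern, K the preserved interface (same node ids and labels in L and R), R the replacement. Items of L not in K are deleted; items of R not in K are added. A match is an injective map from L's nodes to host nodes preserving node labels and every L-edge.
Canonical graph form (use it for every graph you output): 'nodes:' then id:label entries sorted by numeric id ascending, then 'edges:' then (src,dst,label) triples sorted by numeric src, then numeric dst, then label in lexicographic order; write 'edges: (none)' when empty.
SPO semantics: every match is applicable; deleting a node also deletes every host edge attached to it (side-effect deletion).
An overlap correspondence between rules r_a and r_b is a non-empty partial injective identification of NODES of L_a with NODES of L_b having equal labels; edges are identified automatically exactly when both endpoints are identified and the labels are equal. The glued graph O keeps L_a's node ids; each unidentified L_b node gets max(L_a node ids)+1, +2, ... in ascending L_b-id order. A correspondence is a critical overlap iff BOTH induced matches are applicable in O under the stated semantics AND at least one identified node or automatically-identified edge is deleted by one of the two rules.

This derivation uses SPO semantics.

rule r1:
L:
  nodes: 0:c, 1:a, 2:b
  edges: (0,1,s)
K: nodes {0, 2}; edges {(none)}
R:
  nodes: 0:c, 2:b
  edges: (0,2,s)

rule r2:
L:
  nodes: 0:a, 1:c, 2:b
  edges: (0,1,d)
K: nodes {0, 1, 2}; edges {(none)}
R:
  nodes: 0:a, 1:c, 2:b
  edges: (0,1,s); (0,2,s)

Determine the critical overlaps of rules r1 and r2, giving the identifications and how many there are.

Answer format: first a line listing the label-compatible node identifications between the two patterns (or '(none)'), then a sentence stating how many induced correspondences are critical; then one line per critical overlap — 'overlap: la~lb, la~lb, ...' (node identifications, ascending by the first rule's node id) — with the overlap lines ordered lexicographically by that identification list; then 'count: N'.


label-compatible node identifications between L(r1) and L(r2): 0~1, 1~0, 2~2
4 of the induced correspondences are critical overlaps of r1 and r2.
overlap: 0~1, 1~0
overlap: 0~1, 1~0, 2~2
overlap: 1~0
overlap: 1~0, 2~2
count: 4


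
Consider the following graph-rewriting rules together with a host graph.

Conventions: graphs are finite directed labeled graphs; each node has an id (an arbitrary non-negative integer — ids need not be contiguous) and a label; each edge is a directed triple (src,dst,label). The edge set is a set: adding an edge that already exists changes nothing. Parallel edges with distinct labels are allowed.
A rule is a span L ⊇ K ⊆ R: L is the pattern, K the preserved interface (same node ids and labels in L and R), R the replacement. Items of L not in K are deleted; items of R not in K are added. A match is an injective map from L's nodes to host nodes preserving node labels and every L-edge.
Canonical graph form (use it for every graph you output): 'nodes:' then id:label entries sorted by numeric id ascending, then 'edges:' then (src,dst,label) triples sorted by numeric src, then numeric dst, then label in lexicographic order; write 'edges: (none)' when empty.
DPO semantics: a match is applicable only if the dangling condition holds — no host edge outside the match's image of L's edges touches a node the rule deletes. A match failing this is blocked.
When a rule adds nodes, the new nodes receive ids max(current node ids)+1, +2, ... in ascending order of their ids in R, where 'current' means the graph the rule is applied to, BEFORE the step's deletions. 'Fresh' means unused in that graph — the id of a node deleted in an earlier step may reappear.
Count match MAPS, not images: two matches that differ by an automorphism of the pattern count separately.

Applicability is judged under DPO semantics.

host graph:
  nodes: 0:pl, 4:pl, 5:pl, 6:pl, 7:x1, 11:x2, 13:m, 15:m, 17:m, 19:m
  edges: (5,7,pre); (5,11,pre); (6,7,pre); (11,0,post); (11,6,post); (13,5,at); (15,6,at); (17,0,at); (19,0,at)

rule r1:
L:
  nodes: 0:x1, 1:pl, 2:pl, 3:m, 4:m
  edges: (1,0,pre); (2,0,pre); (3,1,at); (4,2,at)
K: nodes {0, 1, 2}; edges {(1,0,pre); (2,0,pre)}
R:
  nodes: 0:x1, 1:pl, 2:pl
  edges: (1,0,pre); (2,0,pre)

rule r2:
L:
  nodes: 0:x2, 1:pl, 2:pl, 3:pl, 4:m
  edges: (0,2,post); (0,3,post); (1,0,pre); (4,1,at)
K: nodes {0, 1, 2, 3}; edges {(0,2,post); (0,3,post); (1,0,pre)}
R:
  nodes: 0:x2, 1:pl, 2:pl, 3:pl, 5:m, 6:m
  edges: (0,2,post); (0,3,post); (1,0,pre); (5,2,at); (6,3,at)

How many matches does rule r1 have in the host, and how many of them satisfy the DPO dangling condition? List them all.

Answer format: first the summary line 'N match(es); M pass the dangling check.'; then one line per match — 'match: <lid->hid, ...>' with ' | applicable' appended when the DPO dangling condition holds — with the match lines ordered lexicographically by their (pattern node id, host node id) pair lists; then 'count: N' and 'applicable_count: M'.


2 match(es); 2 pass the dangling check.
match: 0->7, 1->5, 2->6, 3->13, 4->15 | applicable
match: 0->7, 1->6, 2->5, 3->15, 4->13 | applicable
count: 2
applicable_count: 2


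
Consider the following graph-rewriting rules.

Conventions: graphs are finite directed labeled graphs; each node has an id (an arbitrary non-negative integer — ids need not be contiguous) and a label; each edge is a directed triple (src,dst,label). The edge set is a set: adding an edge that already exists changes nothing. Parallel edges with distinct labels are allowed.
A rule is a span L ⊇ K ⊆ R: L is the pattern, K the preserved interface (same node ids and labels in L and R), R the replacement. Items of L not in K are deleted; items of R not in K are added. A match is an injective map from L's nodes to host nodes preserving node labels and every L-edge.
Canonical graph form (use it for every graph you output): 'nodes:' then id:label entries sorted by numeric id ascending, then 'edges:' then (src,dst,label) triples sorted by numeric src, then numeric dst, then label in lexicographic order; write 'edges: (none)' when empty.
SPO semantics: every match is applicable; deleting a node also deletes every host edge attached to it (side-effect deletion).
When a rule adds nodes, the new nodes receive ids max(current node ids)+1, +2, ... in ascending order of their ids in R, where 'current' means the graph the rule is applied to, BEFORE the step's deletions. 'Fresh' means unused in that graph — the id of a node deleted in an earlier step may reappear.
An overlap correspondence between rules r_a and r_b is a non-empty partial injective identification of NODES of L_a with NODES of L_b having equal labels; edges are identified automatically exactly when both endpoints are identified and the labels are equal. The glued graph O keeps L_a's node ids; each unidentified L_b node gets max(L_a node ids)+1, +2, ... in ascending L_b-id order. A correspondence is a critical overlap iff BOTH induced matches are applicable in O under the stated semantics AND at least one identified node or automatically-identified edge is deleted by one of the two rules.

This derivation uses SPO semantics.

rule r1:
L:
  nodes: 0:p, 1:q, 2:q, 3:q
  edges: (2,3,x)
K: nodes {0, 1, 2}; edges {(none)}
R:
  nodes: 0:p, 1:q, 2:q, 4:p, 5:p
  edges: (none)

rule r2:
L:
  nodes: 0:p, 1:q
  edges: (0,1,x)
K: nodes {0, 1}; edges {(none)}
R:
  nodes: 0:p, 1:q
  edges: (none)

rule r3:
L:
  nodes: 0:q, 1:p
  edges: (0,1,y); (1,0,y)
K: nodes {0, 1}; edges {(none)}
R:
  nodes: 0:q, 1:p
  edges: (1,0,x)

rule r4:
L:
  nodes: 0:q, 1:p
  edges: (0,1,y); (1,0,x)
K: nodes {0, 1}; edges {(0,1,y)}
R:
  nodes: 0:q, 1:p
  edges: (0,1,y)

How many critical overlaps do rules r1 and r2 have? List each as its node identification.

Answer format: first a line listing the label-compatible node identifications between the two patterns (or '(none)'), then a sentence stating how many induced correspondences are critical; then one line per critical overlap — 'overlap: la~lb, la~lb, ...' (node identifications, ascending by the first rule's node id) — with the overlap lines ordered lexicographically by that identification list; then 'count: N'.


label-compatible node identifications between L(r1) and L(r2): 0~0, 1~1, 2~1, 3~1
2 of the induced correspondences are critical overlaps of r1 and r2.
overlap: 0~0, 3~1
overlap: 3~1
count: 2


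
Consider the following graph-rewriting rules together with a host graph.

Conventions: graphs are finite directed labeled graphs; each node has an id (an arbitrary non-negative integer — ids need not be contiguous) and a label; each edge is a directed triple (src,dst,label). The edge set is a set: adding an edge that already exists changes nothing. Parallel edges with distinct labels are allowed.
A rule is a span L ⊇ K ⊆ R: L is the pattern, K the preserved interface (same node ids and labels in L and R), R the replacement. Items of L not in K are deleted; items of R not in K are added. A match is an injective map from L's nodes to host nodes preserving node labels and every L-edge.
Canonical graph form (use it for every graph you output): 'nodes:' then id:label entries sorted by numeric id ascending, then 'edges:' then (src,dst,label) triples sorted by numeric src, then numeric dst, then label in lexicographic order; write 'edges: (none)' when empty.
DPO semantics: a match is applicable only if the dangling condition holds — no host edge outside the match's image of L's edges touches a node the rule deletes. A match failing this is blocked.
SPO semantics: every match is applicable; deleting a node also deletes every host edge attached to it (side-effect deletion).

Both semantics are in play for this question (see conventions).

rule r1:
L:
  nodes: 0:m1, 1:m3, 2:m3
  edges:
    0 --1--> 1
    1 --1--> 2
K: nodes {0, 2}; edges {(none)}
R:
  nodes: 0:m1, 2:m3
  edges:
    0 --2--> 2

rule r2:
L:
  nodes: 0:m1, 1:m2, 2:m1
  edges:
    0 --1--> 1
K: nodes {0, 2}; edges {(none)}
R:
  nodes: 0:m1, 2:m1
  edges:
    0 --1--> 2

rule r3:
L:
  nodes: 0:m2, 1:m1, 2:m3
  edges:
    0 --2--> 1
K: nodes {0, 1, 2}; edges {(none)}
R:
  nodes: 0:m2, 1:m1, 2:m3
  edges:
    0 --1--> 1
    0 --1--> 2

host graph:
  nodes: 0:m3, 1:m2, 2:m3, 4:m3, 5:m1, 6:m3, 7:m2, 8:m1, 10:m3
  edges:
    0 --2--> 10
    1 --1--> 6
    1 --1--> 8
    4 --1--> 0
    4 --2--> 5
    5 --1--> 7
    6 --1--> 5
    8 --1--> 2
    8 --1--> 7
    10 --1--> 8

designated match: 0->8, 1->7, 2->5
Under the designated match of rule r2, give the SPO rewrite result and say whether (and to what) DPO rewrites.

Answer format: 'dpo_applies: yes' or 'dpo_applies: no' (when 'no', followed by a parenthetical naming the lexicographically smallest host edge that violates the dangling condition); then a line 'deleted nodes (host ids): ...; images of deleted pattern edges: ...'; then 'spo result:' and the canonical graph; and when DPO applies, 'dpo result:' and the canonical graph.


dpo_applies: no
(the rule deletes node 7, which keeps host edge (5,7,1) outside the match image — the dangling condition fails, DPO blocks; SPO proceeds and side-deletes such edges)
deleted nodes (host ids): 7; images of deleted pattern edges: (8,7,1)
spo result:
nodes: 0:m3, 1:m2, 2:m3, 4:m3, 5:m1, 6:m3, 8:m1, 10:m3
edges: (0,10,2); (1,6,1); (1,8,1); (4,0,1); (4,5,2); (6,5,1); (8,2,1); (8,5,1); (10,8,1)


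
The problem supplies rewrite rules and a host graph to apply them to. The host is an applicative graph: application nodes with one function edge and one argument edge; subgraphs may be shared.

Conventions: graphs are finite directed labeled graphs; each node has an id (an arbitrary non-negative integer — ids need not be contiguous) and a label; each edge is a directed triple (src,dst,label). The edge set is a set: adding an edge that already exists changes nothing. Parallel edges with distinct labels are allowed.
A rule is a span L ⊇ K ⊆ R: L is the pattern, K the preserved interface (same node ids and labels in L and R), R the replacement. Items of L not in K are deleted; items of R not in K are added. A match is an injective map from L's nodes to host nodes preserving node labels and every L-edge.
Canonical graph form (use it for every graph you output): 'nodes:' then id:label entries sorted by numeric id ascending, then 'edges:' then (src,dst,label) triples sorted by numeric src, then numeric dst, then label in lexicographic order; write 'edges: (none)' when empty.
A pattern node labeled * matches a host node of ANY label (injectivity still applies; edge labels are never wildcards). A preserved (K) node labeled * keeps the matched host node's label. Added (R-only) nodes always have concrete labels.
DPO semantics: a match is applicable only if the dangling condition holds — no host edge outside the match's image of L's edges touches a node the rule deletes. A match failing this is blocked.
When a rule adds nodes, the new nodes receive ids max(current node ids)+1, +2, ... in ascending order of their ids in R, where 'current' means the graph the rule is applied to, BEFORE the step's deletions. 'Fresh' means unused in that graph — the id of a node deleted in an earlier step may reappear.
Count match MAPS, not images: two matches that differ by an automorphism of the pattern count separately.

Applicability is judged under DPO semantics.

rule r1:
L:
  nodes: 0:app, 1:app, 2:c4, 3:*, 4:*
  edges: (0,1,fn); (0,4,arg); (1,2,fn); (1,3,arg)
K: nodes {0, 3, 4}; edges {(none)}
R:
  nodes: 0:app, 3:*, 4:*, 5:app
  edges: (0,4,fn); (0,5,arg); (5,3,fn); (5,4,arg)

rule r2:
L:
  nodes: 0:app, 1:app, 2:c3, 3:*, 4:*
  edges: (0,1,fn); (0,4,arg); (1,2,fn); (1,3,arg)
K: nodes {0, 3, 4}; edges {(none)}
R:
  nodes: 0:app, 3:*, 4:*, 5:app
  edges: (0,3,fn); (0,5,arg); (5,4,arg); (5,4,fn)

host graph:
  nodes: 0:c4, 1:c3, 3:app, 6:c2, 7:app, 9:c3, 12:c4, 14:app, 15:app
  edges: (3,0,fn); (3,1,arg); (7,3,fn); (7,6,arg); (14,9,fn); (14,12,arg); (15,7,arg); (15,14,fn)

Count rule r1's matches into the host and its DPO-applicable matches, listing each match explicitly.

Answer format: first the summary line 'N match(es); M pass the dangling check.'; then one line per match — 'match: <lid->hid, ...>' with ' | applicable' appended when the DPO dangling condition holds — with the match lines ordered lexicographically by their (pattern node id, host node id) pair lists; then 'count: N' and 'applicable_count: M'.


1 match(es); 1 pass the dangling check.
match: 0->7, 1->3, 2->0, 3->1, 4->6 | applicable
count: 1
applicable_count: 1
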